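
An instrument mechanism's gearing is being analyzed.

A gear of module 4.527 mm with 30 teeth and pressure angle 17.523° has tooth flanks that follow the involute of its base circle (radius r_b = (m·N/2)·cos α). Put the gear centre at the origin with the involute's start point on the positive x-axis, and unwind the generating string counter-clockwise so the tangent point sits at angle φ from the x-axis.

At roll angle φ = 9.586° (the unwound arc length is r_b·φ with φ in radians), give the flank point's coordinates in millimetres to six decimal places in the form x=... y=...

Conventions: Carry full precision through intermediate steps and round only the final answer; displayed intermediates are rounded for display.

x=65.653902 y=0.100803

topology: single-mesh involute geometry — m = 4.527, N = 30
pitch radius r_p = m·N/2 = 4.527·30/2 = 67.905000
base radius r_b = r_p·cos α = 67.905000·cos 17.523° = 64.753947
roll angle φ = 9.586° = 0.16730726 rad
x = r_b·(cos φ + φ·sin φ) = 65.653902
y = r_b·(sin φ − φ·cos φ) = 0.100803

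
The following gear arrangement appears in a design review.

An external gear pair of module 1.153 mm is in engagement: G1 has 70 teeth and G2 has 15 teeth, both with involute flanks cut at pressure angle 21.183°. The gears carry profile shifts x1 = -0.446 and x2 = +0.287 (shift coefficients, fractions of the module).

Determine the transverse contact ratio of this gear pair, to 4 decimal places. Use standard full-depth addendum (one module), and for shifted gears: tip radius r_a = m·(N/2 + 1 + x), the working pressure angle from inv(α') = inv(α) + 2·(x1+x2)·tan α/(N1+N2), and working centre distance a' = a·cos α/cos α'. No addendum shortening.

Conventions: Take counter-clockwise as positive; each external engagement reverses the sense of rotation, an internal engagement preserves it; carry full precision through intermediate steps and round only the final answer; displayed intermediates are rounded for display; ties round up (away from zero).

topology: single-mesh involute geometry — m = 1.153, 70T/15T pair
base radii: r_b1 = 37.628255, r_b2 = 8.063198
tip radii: r_a1 = 40.993762, r_a2 = 10.131411
inv(α') = inv(21.183°) + 2·(-0.446+0.287)·tan α/(70+15) = 0.01637021  ⇒  α' = 20.61327°
a' = a·cos α / cos α' = 49.0025·cos 21.183°/cos 20.61327° = 48.816801
action lengths: √(r_a1²−r_b1²) = 16.266620, √(r_a2²−r_b2²) = 6.134357
base pitch p_b = π·m·cos α = 3.377504
CR = (16.266620 + 6.134357 − 48.816801·sin 20.61327°)/3.377504 = 1.543924
contact ratio ≈ 1.5439

1.5439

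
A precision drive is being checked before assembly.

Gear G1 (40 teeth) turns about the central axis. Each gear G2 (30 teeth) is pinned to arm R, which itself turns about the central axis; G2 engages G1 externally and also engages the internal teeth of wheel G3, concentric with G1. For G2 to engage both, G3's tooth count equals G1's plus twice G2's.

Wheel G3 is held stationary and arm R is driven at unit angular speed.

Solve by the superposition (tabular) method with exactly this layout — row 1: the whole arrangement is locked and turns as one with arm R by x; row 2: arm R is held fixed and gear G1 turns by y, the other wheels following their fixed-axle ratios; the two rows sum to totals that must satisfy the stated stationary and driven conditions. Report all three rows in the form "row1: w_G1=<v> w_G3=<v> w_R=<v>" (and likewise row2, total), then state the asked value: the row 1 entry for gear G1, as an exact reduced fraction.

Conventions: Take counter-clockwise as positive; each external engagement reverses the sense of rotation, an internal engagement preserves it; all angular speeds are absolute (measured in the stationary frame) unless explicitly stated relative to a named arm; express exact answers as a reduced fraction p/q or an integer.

planetary set (40T centre, 30T on arm, 100T internal) — Willis relation
superposition row 1 [locked train]: every member turns x
row 2: sun turns y, ring = −(40/100)·y, arm 0
boundary: total ω_ring = x − (40/100)·y = 0 and total ω_arm = x = 1  ⇒  y = 5/2, x = 1
row 2 ring = −(40/100)·5/2 = -1
totals (row 1 + row 2): sun 1 + 5/2 = 7/2, ring 1 + (-1) = 0, arm 1 + 0 = 1
asked cell (row1, sun) = 1

row1: w_G1=1 w_G3=1 w_R=1
row2: w_G1=5/2 w_G3=-1 w_R=0
total: w_G1=7/2 w_G3=0 w_R=1
asked value: 1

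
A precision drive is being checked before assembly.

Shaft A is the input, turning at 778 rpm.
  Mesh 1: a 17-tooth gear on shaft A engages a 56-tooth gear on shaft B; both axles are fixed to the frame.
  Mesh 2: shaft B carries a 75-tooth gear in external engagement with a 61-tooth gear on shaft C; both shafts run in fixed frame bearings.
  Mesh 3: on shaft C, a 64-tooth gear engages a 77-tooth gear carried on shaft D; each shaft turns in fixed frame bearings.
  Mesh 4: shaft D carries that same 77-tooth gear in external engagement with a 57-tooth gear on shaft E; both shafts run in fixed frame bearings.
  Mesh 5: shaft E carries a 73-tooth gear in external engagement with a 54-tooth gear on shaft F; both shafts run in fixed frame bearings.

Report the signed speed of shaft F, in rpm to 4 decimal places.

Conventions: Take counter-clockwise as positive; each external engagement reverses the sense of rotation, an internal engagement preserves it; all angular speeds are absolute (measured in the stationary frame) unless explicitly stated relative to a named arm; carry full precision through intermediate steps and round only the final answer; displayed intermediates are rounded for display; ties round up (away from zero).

topology: fixed-axis compound train — 5 meshes, A→F
mesh 1 [17T→56T]: ω = 778.0000×17/56 = 236.1786 rpm, sense flips to −
mesh 2 [75T→61T]: ω = 236.1786×75/61 = 290.3835 rpm, sense flips to +
mesh 3 [64T→77T]: ω = 290.3835×64/77 = 241.3577 rpm, sense flips to −
mesh 4 [77T→57T]: ω = 241.3577×77/57 = 326.0446 rpm, sense flips to +
mesh 5 [73T→54T]: ω = 326.0446×73/54 = 440.7640 rpm, sense flips to −
signed output speed = -440.7640 rpm

-440.7640 rpm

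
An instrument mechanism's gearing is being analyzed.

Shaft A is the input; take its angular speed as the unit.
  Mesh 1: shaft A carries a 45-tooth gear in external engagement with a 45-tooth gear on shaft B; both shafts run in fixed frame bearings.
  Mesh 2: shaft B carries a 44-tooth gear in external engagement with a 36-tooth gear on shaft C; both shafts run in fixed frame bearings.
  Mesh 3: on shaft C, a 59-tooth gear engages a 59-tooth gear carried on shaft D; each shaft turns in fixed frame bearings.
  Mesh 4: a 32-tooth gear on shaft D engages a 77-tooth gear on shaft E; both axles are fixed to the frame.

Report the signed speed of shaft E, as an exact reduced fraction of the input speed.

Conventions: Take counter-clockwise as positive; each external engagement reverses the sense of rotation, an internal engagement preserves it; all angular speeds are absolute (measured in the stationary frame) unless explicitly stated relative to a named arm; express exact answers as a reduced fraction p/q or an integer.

32/63

4-mesh fixed-axis compound train (all bearings frame-fixed)
mesh 1 [45T→45T]: |ω|/ω_in = 1×45/45 = 1, sense flips to −
mesh 2 [44T→36T]: |ω|/ω_in = 1×44/36 = 11/9, sense flips to +
mesh 3 [59T→59T]: |ω|/ω_in = (11/9)×59/59 = 11/9, sense flips to −
mesh 4 [32T→77T]: |ω|/ω_in = (11/9)×32/77 = 32/63, sense flips to +
signed output speed (× input speed) = 32/63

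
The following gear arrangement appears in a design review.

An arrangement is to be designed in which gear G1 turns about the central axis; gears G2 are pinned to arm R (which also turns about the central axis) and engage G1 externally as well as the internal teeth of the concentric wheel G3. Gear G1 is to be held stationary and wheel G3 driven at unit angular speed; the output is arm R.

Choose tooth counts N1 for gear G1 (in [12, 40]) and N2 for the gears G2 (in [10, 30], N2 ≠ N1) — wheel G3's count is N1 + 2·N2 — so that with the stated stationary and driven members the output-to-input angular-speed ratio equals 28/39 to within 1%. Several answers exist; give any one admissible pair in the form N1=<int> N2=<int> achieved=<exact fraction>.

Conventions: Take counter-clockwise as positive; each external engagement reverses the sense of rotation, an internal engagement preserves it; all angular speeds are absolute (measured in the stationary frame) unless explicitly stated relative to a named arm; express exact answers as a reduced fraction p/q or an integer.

planetary set to be sized for 28/39 (Willis relation)
Willis with ω_sun = 0: ω_arm/ω_ring = N3/(N1+N3); set equal to 28/39  ⇒  N3/N1 = (28/39)/(1 − 28/39) = 28/11
N3 = N1 + 2·N2  ⇒  N2/N1 = (N3/N1 − 1)/2 = (28/11 − 1)/2 = 17/22
smallest multiple with N1 ≥ 12 and N2 ≥ 10: k = 1  ⇒  N1 = 1·22 = 22, N2 = 1·17 = 17 (N1 ≤ 40, N2 ≤ 30, N2 ≠ N1 ✓), N3 = 22 + 2·17 = 56
check: N3/(N1+N3) with N1 = 22, N3 = 56 gives 28/39; |achieved − target| = 0 ≤ 7/975 ✓

N1=22 N2=17 achieved=28/39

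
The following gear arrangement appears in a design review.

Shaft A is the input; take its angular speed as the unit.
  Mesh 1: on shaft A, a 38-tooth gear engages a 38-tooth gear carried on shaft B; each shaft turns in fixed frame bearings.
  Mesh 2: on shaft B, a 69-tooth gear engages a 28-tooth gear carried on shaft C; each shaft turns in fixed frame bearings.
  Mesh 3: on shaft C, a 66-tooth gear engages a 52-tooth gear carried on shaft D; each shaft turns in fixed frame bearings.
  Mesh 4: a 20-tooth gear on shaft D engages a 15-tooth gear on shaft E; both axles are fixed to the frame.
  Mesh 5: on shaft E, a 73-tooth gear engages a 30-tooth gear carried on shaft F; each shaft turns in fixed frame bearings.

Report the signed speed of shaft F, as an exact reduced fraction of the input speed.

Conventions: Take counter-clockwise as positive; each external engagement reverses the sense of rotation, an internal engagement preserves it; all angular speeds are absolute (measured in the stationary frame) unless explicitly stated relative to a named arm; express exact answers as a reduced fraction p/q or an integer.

-18469/1820

5-mesh fixed-axis compound train (all bearings frame-fixed)
mesh 1 [38T→38T]: |ω|/ω_in = 1×38/38 = 1, sense flips to −
mesh 2 [69T→28T]: |ω|/ω_in = 1×69/28 = 69/28, sense flips to +
mesh 3 [66T→52T]: |ω|/ω_in = (69/28)×66/52 = 2277/728, sense flips to −
mesh 4 [20T→15T]: |ω|/ω_in = (2277/728)×20/15 = 759/182, sense flips to +
mesh 5 [73T→30T]: |ω|/ω_in = (759/182)×73/30 = 18469/1820, sense flips to −
signed output speed (× input speed) = -18469/1820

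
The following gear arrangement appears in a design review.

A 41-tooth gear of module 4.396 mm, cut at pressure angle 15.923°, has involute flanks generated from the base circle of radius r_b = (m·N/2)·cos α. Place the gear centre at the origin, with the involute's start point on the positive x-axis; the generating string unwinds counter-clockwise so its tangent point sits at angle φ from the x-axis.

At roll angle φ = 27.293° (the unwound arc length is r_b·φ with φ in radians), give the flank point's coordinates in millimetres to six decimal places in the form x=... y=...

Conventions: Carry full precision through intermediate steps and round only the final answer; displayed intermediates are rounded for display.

recognized (one wheel, involute flank): single-mesh tooth geometry, m = 4.396, N = 41
pitch radius r_p = m·N/2 = 4.396·41/2 = 90.118000
base radius r_b = r_p·cos α = 90.118000·cos 15.923° = 86.660286
roll angle φ = 27.293° = 0.47635271 rad
x = r_b·(cos φ + φ·sin φ) = 95.941646
y = r_b·(sin φ − φ·cos φ) = 3.052094

x=95.941646 y=3.052094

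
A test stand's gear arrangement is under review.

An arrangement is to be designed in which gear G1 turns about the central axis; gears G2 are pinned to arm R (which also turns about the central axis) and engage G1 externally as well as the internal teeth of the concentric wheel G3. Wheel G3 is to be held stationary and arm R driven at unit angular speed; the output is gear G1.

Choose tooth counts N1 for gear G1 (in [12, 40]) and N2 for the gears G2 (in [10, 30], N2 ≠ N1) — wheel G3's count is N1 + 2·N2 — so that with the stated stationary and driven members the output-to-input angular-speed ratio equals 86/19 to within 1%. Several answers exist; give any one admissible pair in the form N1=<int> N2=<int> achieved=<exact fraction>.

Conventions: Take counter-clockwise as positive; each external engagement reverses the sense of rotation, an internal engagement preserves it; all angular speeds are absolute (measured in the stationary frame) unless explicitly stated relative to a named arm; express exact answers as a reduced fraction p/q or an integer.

N1=19 N2=24 achieved=86/19

class = planetary set [ratio 86/19 wanted; Willis about the carrier]
Willis with ω_ring = 0: ω_sun/ω_arm = (N1+N3)/N1; set equal to 86/19  ⇒  N3/N1 = 86/19 − 1 = 67/19
N3 = N1 + 2·N2  ⇒  N2/N1 = (N3/N1 − 1)/2 = (67/19 − 1)/2 = 24/19
smallest multiple with N1 ≥ 12 and N2 ≥ 10: k = 1  ⇒  N1 = 1·19 = 19, N2 = 1·24 = 24 (N1 ≤ 40, N2 ≤ 30, N2 ≠ N1 ✓), N3 = 19 + 2·24 = 67
check: (N1+N3)/N1 with N1 = 19, N3 = 67 gives 86/19; |achieved − target| = 0 ≤ 43/950 ✓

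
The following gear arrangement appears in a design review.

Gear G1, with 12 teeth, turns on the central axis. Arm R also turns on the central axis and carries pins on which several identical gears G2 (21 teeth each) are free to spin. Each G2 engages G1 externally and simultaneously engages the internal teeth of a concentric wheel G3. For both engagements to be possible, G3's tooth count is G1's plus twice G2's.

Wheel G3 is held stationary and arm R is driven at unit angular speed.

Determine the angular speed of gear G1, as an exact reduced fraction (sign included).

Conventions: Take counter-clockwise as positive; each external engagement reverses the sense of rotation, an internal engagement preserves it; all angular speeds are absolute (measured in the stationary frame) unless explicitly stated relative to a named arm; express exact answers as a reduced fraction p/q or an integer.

planetary set (12T centre, 21T on arm, 54T internal) — Willis relation
ring teeth: 12 + 2·21 = 54
12(ω_sun−ω_arm) = −54(ω_ring−ω_arm),  ω_ring = 0, ω_arm = 1
ω_sun = 1 − (54/12)(0−1) = 11/2
exact speed ratio = 11/2

11/2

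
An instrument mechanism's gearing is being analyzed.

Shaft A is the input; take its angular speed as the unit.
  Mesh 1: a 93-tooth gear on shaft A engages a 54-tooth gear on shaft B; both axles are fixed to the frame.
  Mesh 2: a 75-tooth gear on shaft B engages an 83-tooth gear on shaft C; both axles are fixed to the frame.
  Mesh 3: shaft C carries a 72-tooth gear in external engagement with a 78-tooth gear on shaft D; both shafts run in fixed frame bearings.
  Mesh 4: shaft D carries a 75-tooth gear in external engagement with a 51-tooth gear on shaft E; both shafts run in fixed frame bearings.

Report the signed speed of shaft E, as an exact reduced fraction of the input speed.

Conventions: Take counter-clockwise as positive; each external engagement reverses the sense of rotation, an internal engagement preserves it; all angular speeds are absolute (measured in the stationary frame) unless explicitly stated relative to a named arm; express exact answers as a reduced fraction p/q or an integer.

38750/18343

4-mesh fixed-axis compound train (all bearings frame-fixed)
mesh 1 [93T→54T]: |ω|/ω_in = 1×93/54 = 31/18, sense flips to −
mesh 2 [75T→83T]: |ω|/ω_in = (31/18)×75/83 = 775/498, sense flips to +
mesh 3 [72T→78T]: |ω|/ω_in = (775/498)×72/78 = 1550/1079, sense flips to −
mesh 4 [75T→51T]: |ω|/ω_in = (1550/1079)×75/51 = 38750/18343, sense flips to +
signed output speed (× input speed) = 38750/18343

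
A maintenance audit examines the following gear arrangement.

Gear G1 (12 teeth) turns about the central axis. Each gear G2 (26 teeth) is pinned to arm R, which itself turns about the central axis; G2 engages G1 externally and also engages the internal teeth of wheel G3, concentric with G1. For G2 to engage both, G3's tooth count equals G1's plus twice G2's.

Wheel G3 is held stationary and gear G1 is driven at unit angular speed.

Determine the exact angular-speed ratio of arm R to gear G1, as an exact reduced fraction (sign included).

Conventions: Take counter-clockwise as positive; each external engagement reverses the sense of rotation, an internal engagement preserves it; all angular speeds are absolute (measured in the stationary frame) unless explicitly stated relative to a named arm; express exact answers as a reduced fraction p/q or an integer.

topology: planetary set — G1 12T / G2 26T / G3 64T, arm = carrier (Willis)
ring teeth: 12 + 2·26 = 64
12(ω_sun−ω_arm) = −64(ω_ring−ω_arm),  ω_ring = 0, ω_sun = 1
12(1−ω_arm) = −64(0−ω_arm)  ⇒  76·ω_arm = 12  ⇒  ω_arm = 3/19
ω_out/ω_in = 3/19

3/19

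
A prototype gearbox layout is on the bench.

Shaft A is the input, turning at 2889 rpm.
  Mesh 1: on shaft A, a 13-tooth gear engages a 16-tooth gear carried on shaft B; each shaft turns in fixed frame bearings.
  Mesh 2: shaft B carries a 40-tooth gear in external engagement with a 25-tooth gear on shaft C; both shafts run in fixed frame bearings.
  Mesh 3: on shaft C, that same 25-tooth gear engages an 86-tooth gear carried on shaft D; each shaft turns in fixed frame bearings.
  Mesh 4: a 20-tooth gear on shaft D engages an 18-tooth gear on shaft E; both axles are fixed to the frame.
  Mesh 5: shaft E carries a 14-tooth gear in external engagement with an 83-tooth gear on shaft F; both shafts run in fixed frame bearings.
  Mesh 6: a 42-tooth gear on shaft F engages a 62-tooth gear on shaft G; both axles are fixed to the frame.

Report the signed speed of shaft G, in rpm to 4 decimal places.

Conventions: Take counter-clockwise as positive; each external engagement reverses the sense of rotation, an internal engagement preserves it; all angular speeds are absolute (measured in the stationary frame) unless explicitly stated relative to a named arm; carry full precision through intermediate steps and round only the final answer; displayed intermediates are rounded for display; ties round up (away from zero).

recognized (7 fixed axles, 6 meshes): fixed-axis compound train
mesh 1 [13T→16T]: ω = 2889.0000×13/16 = 2347.3125 rpm, sense flips to −
mesh 2 [40T→25T]: ω = 2347.3125×40/25 = 3755.7000 rpm, sense flips to +
mesh 3 [25T→86T]: ω = 3755.7000×25/86 = 1091.7733 rpm, sense flips to −
mesh 4 [20T→18T]: ω = 1091.7733×20/18 = 1213.0814 rpm, sense flips to +
mesh 5 [14T→83T]: ω = 1213.0814×14/83 = 204.6161 rpm, sense flips to −
mesh 6 [42T→62T]: ω = 204.6161×42/62 = 138.6109 rpm, sense flips to +
signed output speed = +138.6109 rpm

+138.6109 rpm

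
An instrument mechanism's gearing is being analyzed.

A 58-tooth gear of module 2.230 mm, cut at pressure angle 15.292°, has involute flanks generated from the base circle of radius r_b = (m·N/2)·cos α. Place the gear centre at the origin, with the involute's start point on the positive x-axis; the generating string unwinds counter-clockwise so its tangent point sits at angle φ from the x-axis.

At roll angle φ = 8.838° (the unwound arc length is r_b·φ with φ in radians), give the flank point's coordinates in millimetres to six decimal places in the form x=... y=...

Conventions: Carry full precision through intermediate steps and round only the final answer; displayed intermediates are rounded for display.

x=63.118032 y=0.076135

recognized (one wheel, involute flank): single-mesh tooth geometry, m = 2.230, N = 58
pitch radius r_p = m·N/2 = 2.230·58/2 = 64.670000
base radius r_b = r_p·cos α = 64.670000·cos 15.292° = 62.380310
roll angle φ = 8.838° = 0.15425220 rad
x = r_b·(cos φ + φ·sin φ) = 63.118032
y = r_b·(sin φ − φ·cos φ) = 0.076135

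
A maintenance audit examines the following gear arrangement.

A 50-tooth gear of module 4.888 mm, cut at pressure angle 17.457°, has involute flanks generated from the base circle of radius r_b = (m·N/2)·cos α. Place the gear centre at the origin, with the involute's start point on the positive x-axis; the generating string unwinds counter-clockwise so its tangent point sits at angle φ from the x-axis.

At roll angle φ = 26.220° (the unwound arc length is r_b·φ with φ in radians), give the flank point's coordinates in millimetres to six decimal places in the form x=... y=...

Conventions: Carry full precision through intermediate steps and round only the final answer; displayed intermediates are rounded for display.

topology: single-mesh involute geometry — m = 4.888, N = 50
pitch radius r_p = m·N/2 = 4.888·50/2 = 122.200000
base radius r_b = r_p·cos α = 122.200000·cos 17.457° = 116.571756
roll angle φ = 26.220° = 0.45762533 rad
x = r_b·(cos φ + φ·sin φ) = 128.146373
y = r_b·(sin φ − φ·cos φ) = 3.646530

x=128.146373 y=3.646530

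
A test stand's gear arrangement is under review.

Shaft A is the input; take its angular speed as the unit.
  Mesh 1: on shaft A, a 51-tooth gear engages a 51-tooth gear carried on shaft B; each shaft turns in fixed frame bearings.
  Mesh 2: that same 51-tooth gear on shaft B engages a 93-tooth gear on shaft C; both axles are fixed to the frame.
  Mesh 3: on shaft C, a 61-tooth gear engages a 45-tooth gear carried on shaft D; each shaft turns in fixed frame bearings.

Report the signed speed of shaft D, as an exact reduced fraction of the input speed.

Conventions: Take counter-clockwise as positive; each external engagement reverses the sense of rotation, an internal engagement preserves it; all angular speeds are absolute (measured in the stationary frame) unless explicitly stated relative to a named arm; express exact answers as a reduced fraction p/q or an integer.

3-mesh fixed-axis compound train (all bearings frame-fixed)
mesh 1 [51T→51T]: |ω|/ω_in = 1×51/51 = 1, sense flips to −
mesh 2 [51T→93T]: |ω|/ω_in = 1×51/93 = 17/31, sense flips to +
mesh 3 [61T→45T]: |ω|/ω_in = (17/31)×61/45 = 1037/1395, sense flips to −
signed output speed (× input speed) = -1037/1395

-1037/1395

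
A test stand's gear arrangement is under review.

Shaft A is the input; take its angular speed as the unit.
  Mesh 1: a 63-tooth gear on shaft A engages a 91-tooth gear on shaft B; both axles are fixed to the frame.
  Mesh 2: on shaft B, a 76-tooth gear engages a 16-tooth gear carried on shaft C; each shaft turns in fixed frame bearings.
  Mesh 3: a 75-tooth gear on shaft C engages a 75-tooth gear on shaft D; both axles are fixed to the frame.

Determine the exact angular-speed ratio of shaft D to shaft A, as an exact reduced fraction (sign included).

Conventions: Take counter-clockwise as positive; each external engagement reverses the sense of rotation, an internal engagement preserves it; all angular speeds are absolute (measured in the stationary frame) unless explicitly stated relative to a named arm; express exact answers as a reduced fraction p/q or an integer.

class = fixed-axis compound train [3 meshes; 3 ratios multiply, 3 sense flips]
mesh 1 [63T→91T]: running ratio 9/13, sense −
mesh 2 [76T→16T]: running ratio 171/52, sense +
mesh 3 [75T→75T]: running ratio 171/52, sense −
ω_out/ω_in = -171/52

-171/52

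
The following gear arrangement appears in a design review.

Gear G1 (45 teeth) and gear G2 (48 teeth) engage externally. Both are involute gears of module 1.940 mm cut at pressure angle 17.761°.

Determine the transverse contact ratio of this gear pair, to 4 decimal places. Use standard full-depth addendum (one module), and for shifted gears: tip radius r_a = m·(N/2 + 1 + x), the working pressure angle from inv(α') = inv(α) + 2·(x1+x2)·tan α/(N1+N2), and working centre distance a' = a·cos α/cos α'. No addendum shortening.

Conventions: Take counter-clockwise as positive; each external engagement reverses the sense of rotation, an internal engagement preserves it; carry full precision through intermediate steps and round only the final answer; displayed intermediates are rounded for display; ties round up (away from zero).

class = single-mesh tooth geometry [involute pair 45T × 48T, m = 1.940]
base radii: r_b1 = 41.569521, r_b2 = 44.340822
tip radii: r_a1 = 45.590000, r_a2 = 48.500000
no profile shift: α' = α, a' = a
action lengths: √(r_a1²−r_b1²) = 18.719589, √(r_a2²−r_b2²) = 19.650483
base pitch p_b = π·m·cos α = 5.804200
CR = (18.719589 + 19.650483 − 90.210000·sin 17.76100°)/5.804200 = 1.869641
contact ratio ≈ 1.8696

1.8696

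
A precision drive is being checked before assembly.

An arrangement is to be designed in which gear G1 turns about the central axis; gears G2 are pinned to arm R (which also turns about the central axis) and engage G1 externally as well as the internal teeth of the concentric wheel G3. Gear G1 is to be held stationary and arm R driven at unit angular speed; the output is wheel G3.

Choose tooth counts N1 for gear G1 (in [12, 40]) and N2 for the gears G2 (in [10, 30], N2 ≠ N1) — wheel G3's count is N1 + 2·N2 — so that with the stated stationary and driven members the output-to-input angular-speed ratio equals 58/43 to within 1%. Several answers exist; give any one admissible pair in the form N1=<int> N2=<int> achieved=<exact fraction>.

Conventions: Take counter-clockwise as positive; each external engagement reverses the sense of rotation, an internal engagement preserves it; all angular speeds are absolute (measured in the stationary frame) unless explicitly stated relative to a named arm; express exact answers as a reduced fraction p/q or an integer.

planetary set to be sized for 58/43 (Willis relation)
Willis with ω_sun = 0: ω_ring/ω_arm = (N1+N3)/N3; set equal to 58/43  ⇒  N3/N1 = 1/(58/43 − 1) = 43/15
N3 = N1 + 2·N2  ⇒  N2/N1 = (N3/N1 − 1)/2 = (43/15 − 1)/2 = 14/15
smallest multiple with N1 ≥ 12 and N2 ≥ 10: k = 1  ⇒  N1 = 1·15 = 15, N2 = 1·14 = 14 (N1 ≤ 40, N2 ≤ 30, N2 ≠ N1 ✓), N3 = 15 + 2·14 = 43
check: (N1+N3)/N3 with N1 = 15, N3 = 43 gives 58/43; |achieved − target| = 0 ≤ 29/2150 ✓

N1=15 N2=14 achieved=58/43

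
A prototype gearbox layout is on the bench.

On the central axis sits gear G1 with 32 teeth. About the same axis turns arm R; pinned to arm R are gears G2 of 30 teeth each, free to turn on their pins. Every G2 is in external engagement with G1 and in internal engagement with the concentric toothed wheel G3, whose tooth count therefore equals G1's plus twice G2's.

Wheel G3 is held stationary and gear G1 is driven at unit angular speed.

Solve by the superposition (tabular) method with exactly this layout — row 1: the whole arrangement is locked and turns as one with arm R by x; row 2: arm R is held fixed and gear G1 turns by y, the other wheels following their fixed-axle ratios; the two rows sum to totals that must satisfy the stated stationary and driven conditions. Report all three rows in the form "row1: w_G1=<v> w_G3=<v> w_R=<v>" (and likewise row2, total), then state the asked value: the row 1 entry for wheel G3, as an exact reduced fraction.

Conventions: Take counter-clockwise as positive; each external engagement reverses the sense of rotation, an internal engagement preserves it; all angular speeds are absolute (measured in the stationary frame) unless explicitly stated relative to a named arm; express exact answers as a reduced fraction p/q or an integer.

planetary set (32T centre, 30T on arm, 92T internal) — Willis relation
row 1: whole set turns with the arm by x
row 2 (arm held, sun turns y): ω_ring = −(32/92)·y, ω_arm = 0
boundary: total ω_ring = x − (32/92)·y = 0 and total ω_sun = x + y = 1  ⇒  y = 23/31, x = 8/31
row 2 ring = −(32/92)·23/31 = -8/31
totals (row 1 + row 2): sun 8/31 + 23/31 = 1, ring 8/31 + (-8/31) = 0, arm 8/31 + 0 = 8/31
asked cell (row1, ring) = 8/31

row1: w_G1=8/31 w_G3=8/31 w_R=8/31
row2: w_G1=23/31 w_G3=-8/31 w_R=0
total: w_G1=1 w_G3=0 w_R=8/31
asked value: 8/31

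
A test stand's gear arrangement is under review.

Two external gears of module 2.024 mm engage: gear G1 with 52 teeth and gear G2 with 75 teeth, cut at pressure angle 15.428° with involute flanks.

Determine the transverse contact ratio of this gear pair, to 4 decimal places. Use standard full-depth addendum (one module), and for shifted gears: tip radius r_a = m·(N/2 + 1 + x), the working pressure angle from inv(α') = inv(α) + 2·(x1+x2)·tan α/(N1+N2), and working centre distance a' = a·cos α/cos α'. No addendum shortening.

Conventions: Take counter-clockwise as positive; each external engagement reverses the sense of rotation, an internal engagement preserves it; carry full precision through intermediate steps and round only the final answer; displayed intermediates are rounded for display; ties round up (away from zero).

2.1126

single-mesh involute tooth geometry (52T engaging 75T at module 2.024)
base radii: r_b1 = 50.727721, r_b2 = 73.164983
tip radii: r_a1 = 54.648000, r_a2 = 77.924000
no profile shift: α' = α, a' = a
action lengths: √(r_a1²−r_b1²) = 20.324916, √(r_a2²−r_b2²) = 26.814830
base pitch p_b = π·m·cos α = 6.129455
CR = (20.324916 + 26.814830 − 128.524000·sin 15.42800°)/6.129455 = 2.112563
contact ratio ≈ 2.1126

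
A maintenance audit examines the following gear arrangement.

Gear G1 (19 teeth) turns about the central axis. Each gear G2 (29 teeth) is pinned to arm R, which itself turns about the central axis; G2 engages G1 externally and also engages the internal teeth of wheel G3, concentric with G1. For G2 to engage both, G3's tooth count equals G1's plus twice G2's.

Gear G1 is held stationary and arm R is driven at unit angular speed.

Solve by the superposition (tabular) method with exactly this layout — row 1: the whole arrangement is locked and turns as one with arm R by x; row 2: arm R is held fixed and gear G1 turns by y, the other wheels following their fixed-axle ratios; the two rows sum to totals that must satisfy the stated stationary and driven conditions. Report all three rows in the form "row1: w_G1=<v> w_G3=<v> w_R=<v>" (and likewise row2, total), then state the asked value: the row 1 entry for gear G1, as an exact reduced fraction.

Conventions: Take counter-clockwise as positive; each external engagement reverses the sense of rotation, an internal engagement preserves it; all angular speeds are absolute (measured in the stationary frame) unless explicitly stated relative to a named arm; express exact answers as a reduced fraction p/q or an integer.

row1: w_G1=1 w_G3=1 w_R=1
row2: w_G1=-1 w_G3=19/77 w_R=0
total: w_G1=0 w_G3=96/77 w_R=1
asked value: 1

class = planetary set [G3 = 19+2·29 = 77; Willis about the carrier]
row 1 — lock + rotate with arm: ω_sun = ω_ring = ω_arm = x
row 2 (arm held, sun turns y): ω_ring = −(19/77)·y, ω_arm = 0
boundary: total ω_sun = x + y = 0 and total ω_arm = x = 1  ⇒  y = -1, x = 1
row 2 ring = −(19/77)·(-1) = 19/77
totals (row 1 + row 2): sun 1 + (-1) = 0, ring 1 + 19/77 = 96/77, arm 1 + 0 = 1
asked cell (row1, sun) = 1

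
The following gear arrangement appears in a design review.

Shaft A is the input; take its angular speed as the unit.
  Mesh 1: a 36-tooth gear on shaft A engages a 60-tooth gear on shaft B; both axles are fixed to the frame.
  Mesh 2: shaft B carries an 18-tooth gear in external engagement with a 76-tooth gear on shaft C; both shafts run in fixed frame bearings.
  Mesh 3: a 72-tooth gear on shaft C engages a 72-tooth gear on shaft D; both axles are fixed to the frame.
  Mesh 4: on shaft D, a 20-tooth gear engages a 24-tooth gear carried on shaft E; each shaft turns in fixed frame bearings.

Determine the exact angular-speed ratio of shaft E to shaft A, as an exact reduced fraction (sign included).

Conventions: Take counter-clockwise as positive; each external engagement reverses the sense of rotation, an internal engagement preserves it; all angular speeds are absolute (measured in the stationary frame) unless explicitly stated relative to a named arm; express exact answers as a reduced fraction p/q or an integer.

9/76

class = fixed-axis compound train [4 meshes; 4 ratios multiply, 4 sense flips]
mesh 1 [36T→60T]: running ratio 3/5, sense −
mesh 2 [18T→76T]: running ratio 27/190, sense +
mesh 3 [72T→72T]: running ratio 27/190, sense −
mesh 4 [20T→24T]: running ratio 9/76, sense +
ω_out/ω_in = 9/76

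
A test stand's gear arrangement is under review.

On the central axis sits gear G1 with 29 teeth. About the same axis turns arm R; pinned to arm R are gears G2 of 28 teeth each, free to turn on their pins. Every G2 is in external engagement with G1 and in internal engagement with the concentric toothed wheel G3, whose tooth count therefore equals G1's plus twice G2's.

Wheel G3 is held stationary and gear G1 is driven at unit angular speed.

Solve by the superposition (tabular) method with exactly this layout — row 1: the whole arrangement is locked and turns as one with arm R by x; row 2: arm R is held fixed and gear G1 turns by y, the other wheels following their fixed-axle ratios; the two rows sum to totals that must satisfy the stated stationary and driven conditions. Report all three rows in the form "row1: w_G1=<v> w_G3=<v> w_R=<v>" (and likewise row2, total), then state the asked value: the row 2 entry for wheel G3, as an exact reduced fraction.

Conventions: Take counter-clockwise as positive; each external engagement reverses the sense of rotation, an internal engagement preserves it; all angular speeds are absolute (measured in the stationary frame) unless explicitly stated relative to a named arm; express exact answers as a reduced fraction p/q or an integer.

recognized (axles ride arm R): planetary set, 29/28/85 teeth
row 1: whole set turns with the arm by x
superposition row 2 [arm held]: sun y, ring −(29/85)·y, arm 0
boundary: total ω_ring = x − (29/85)·y = 0 and total ω_sun = x + y = 1  ⇒  y = 85/114, x = 29/114
row 2 ring = −(29/85)·85/114 = -29/114
totals (row 1 + row 2): sun 29/114 + 85/114 = 1, ring 29/114 + (-29/114) = 0, arm 29/114 + 0 = 29/114
asked cell (row2, ring) = -29/114

row1: w_G1=29/114 w_G3=29/114 w_R=29/114
row2: w_G1=85/114 w_G3=-29/114 w_R=0
total: w_G1=1 w_G3=0 w_R=29/114
asked value: -29/114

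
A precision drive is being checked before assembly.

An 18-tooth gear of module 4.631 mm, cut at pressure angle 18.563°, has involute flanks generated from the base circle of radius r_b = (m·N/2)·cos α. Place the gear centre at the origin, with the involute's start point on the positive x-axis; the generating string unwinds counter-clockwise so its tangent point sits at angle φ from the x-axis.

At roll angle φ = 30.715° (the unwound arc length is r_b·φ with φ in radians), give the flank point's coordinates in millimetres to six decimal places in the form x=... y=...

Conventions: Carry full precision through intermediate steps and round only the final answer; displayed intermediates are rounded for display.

x=44.786469 y=1.971259

topology: single-mesh involute geometry — m = 4.631, N = 18
pitch radius r_p = m·N/2 = 4.631·18/2 = 41.679000
base radius r_b = r_p·cos α = 41.679000·cos 18.563° = 39.510616
roll angle φ = 30.715° = 0.53607788 rad
x = r_b·(cos φ + φ·sin φ) = 44.786469
y = r_b·(sin φ − φ·cos φ) = 1.971259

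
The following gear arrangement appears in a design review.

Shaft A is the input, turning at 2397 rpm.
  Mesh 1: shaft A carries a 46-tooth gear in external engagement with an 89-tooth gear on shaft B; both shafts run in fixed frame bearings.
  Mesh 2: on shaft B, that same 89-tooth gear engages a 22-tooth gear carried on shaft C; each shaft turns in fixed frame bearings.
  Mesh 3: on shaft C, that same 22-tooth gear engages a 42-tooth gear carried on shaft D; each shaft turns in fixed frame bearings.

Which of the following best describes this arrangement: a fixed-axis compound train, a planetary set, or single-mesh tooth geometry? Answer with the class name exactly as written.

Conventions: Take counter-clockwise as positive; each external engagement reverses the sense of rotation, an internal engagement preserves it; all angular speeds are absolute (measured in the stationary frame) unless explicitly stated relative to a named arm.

topology: fixed-axis compound train — 3 meshes, A→D
classification: fixed-axis compound train

fixed-axis compound train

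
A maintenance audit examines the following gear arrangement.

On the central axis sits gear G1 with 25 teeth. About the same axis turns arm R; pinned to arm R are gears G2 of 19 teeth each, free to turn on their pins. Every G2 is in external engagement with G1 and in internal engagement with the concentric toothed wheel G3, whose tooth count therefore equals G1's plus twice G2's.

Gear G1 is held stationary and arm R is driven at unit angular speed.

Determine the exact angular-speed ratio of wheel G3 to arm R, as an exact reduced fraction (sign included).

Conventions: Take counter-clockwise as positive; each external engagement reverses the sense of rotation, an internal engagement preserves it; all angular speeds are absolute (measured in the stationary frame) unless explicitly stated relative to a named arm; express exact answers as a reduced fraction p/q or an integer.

88/63

class = planetary set [G3 = 25+2·19 = 63; Willis about the carrier]
ring teeth: 25 + 2·19 = 63
25(ω_sun−ω_arm) = −63(ω_ring−ω_arm),  ω_sun = 0, ω_arm = 1
ω_ring = 1 − (25/63)(0−1) = 88/63
ω_out/ω_in = 88/63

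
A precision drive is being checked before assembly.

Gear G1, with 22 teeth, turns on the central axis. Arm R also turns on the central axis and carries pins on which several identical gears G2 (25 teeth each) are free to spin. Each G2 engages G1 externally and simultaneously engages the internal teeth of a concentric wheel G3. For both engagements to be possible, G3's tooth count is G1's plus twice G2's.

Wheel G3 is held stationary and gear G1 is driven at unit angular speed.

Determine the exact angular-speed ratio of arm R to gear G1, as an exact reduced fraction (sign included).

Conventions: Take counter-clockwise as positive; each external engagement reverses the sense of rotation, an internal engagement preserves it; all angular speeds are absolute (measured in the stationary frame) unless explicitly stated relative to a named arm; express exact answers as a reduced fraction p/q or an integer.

planetary set (22T centre, 25T on arm, 72T internal) — Willis relation
ring teeth: 22 + 2·25 = 72
22(ω_sun−ω_arm) = −72(ω_ring−ω_arm),  ω_ring = 0, ω_sun = 1
22(1−ω_arm) = −72(0−ω_arm)  ⇒  94·ω_arm = 22  ⇒  ω_arm = 11/47
ω_out/ω_in = 11/47

11/47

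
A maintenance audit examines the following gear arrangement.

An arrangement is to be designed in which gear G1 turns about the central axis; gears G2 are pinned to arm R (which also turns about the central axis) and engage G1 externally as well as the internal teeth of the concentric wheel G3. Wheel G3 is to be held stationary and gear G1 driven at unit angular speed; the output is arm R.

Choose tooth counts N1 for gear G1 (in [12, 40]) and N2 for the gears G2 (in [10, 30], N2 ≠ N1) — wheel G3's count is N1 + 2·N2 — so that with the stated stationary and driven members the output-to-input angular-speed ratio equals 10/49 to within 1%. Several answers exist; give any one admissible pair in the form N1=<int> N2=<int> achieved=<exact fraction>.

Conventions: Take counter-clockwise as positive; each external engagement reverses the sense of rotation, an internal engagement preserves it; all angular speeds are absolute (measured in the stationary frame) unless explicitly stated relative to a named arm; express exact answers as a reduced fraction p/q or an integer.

class = planetary set [ratio 10/49 wanted; Willis about the carrier]
Willis with ω_ring = 0: ω_arm/ω_sun = N1/(N1+N3); set equal to 10/49  ⇒  N3/N1 = 1/(10/49) − 1 = 39/10
N3 = N1 + 2·N2  ⇒  N2/N1 = (N3/N1 − 1)/2 = (39/10 − 1)/2 = 29/20
smallest multiple with N1 ≥ 12 and N2 ≥ 10: k = 1  ⇒  N1 = 1·20 = 20, N2 = 1·29 = 29 (N1 ≤ 40, N2 ≤ 30, N2 ≠ N1 ✓), N3 = 20 + 2·29 = 78
check: N1/(N1+N3) with N1 = 20, N3 = 78 gives 10/49; |achieved − target| = 0 ≤ 1/490 ✓

N1=20 N2=29 achieved=10/49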